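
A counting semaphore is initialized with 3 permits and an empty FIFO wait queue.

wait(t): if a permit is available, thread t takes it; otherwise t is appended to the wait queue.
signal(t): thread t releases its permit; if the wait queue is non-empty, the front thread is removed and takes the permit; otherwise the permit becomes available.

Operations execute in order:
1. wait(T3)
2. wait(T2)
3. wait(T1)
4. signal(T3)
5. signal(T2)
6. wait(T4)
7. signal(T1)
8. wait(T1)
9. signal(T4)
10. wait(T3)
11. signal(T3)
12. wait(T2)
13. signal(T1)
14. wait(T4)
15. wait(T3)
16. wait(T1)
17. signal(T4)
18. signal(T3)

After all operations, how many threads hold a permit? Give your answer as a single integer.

Step 1: wait(T3) -> count=2 queue=[] holders={T3}
Step 2: wait(T2) -> count=1 queue=[] holders={T2,T3}
Step 3: wait(T1) -> count=0 queue=[] holders={T1,T2,T3}
Step 4: signal(T3) -> count=1 queue=[] holders={T1,T2}
Step 5: signal(T2) -> count=2 queue=[] holders={T1}
Step 6: wait(T4) -> count=1 queue=[] holders={T1,T4}
Step 7: signal(T1) -> count=2 queue=[] holders={T4}
Step 8: wait(T1) -> count=1 queue=[] holders={T1,T4}
Step 9: signal(T4) -> count=2 queue=[] holders={T1}
Step 10: wait(T3) -> count=1 queue=[] holders={T1,T3}
Step 11: signal(T3) -> count=2 queue=[] holders={T1}
Step 12: wait(T2) -> count=1 queue=[] holders={T1,T2}
Step 13: signal(T1) -> count=2 queue=[] holders={T2}
Step 14: wait(T4) -> count=1 queue=[] holders={T2,T4}
Step 15: wait(T3) -> count=0 queue=[] holders={T2,T3,T4}
Step 16: wait(T1) -> count=0 queue=[T1] holders={T2,T3,T4}
Step 17: signal(T4) -> count=0 queue=[] holders={T1,T2,T3}
Step 18: signal(T3) -> count=1 queue=[] holders={T1,T2}
Final holders: {T1,T2} -> 2 thread(s)

Answer: 2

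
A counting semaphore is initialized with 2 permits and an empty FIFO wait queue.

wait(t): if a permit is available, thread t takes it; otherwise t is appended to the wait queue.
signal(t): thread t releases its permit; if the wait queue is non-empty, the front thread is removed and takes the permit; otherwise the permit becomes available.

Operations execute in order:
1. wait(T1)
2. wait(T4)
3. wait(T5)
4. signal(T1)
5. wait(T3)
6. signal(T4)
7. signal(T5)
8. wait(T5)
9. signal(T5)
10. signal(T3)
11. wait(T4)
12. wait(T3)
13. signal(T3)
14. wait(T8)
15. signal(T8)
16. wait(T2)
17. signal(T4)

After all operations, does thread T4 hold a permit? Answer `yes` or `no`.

Step 1: wait(T1) -> count=1 queue=[] holders={T1}
Step 2: wait(T4) -> count=0 queue=[] holders={T1,T4}
Step 3: wait(T5) -> count=0 queue=[T5] holders={T1,T4}
Step 4: signal(T1) -> count=0 queue=[] holders={T4,T5}
Step 5: wait(T3) -> count=0 queue=[T3] holders={T4,T5}
Step 6: signal(T4) -> count=0 queue=[] holders={T3,T5}
Step 7: signal(T5) -> count=1 queue=[] holders={T3}
Step 8: wait(T5) -> count=0 queue=[] holders={T3,T5}
Step 9: signal(T5) -> count=1 queue=[] holders={T3}
Step 10: signal(T3) -> count=2 queue=[] holders={none}
Step 11: wait(T4) -> count=1 queue=[] holders={T4}
Step 12: wait(T3) -> count=0 queue=[] holders={T3,T4}
Step 13: signal(T3) -> count=1 queue=[] holders={T4}
Step 14: wait(T8) -> count=0 queue=[] holders={T4,T8}
Step 15: signal(T8) -> count=1 queue=[] holders={T4}
Step 16: wait(T2) -> count=0 queue=[] holders={T2,T4}
Step 17: signal(T4) -> count=1 queue=[] holders={T2}
Final holders: {T2} -> T4 not in holders

Answer: no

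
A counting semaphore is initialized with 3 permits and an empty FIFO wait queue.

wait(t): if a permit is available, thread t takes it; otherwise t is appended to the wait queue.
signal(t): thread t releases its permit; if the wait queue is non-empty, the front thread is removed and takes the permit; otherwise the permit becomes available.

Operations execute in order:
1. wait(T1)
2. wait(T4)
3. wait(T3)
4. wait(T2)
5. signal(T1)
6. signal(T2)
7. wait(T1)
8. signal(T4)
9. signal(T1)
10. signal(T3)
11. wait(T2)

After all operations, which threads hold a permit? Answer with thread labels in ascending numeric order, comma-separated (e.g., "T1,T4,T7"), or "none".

Step 1: wait(T1) -> count=2 queue=[] holders={T1}
Step 2: wait(T4) -> count=1 queue=[] holders={T1,T4}
Step 3: wait(T3) -> count=0 queue=[] holders={T1,T3,T4}
Step 4: wait(T2) -> count=0 queue=[T2] holders={T1,T3,T4}
Step 5: signal(T1) -> count=0 queue=[] holders={T2,T3,T4}
Step 6: signal(T2) -> count=1 queue=[] holders={T3,T4}
Step 7: wait(T1) -> count=0 queue=[] holders={T1,T3,T4}
Step 8: signal(T4) -> count=1 queue=[] holders={T1,T3}
Step 9: signal(T1) -> count=2 queue=[] holders={T3}
Step 10: signal(T3) -> count=3 queue=[] holders={none}
Step 11: wait(T2) -> count=2 queue=[] holders={T2}
Final holders: T2

Answer: T2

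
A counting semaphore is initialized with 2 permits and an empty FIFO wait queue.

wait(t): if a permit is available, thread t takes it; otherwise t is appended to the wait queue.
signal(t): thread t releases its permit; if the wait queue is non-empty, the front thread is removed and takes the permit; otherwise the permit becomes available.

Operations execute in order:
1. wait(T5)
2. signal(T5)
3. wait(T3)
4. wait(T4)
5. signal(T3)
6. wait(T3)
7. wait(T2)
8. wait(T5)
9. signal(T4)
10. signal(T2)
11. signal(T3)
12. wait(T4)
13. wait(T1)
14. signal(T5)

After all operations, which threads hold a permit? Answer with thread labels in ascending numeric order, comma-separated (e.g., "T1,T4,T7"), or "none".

Answer: T1,T4

Derivation:
Step 1: wait(T5) -> count=1 queue=[] holders={T5}
Step 2: signal(T5) -> count=2 queue=[] holders={none}
Step 3: wait(T3) -> count=1 queue=[] holders={T3}
Step 4: wait(T4) -> count=0 queue=[] holders={T3,T4}
Step 5: signal(T3) -> count=1 queue=[] holders={T4}
Step 6: wait(T3) -> count=0 queue=[] holders={T3,T4}
Step 7: wait(T2) -> count=0 queue=[T2] holders={T3,T4}
Step 8: wait(T5) -> count=0 queue=[T2,T5] holders={T3,T4}
Step 9: signal(T4) -> count=0 queue=[T5] holders={T2,T3}
Step 10: signal(T2) -> count=0 queue=[] holders={T3,T5}
Step 11: signal(T3) -> count=1 queue=[] holders={T5}
Step 12: wait(T4) -> count=0 queue=[] holders={T4,T5}
Step 13: wait(T1) -> count=0 queue=[T1] holders={T4,T5}
Step 14: signal(T5) -> count=0 queue=[] holders={T1,T4}
Final holders: T1,T4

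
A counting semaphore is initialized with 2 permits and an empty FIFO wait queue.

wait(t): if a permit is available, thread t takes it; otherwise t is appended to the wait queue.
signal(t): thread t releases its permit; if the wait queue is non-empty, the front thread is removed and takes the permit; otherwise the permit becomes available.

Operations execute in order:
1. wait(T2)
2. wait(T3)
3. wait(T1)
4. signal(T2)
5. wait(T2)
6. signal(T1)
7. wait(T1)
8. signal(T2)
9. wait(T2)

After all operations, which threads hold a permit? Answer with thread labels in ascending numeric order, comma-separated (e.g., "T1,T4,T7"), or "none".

Answer: T1,T3

Derivation:
Step 1: wait(T2) -> count=1 queue=[] holders={T2}
Step 2: wait(T3) -> count=0 queue=[] holders={T2,T3}
Step 3: wait(T1) -> count=0 queue=[T1] holders={T2,T3}
Step 4: signal(T2) -> count=0 queue=[] holders={T1,T3}
Step 5: wait(T2) -> count=0 queue=[T2] holders={T1,T3}
Step 6: signal(T1) -> count=0 queue=[] holders={T2,T3}
Step 7: wait(T1) -> count=0 queue=[T1] holders={T2,T3}
Step 8: signal(T2) -> count=0 queue=[] holders={T1,T3}
Step 9: wait(T2) -> count=0 queue=[T2] holders={T1,T3}
Final holders: T1,T3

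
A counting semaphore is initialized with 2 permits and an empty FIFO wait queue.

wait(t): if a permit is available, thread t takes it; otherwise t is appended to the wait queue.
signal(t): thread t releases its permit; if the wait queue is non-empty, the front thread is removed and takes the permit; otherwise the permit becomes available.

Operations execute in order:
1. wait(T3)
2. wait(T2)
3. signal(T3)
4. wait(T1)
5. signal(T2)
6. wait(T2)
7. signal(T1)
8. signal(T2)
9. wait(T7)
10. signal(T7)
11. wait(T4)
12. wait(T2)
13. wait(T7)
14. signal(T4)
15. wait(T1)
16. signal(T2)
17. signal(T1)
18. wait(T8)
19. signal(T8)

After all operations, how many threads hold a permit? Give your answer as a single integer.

Step 1: wait(T3) -> count=1 queue=[] holders={T3}
Step 2: wait(T2) -> count=0 queue=[] holders={T2,T3}
Step 3: signal(T3) -> count=1 queue=[] holders={T2}
Step 4: wait(T1) -> count=0 queue=[] holders={T1,T2}
Step 5: signal(T2) -> count=1 queue=[] holders={T1}
Step 6: wait(T2) -> count=0 queue=[] holders={T1,T2}
Step 7: signal(T1) -> count=1 queue=[] holders={T2}
Step 8: signal(T2) -> count=2 queue=[] holders={none}
Step 9: wait(T7) -> count=1 queue=[] holders={T7}
Step 10: signal(T7) -> count=2 queue=[] holders={none}
Step 11: wait(T4) -> count=1 queue=[] holders={T4}
Step 12: wait(T2) -> count=0 queue=[] holders={T2,T4}
Step 13: wait(T7) -> count=0 queue=[T7] holders={T2,T4}
Step 14: signal(T4) -> count=0 queue=[] holders={T2,T7}
Step 15: wait(T1) -> count=0 queue=[T1] holders={T2,T7}
Step 16: signal(T2) -> count=0 queue=[] holders={T1,T7}
Step 17: signal(T1) -> count=1 queue=[] holders={T7}
Step 18: wait(T8) -> count=0 queue=[] holders={T7,T8}
Step 19: signal(T8) -> count=1 queue=[] holders={T7}
Final holders: {T7} -> 1 thread(s)

Answer: 1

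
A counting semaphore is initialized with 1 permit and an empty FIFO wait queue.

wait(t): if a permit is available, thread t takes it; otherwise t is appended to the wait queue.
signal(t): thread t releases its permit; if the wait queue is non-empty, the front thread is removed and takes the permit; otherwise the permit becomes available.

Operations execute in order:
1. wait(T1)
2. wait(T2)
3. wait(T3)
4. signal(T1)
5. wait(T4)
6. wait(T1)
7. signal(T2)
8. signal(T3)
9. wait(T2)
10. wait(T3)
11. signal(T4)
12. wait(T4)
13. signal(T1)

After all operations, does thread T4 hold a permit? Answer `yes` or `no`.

Answer: no

Derivation:
Step 1: wait(T1) -> count=0 queue=[] holders={T1}
Step 2: wait(T2) -> count=0 queue=[T2] holders={T1}
Step 3: wait(T3) -> count=0 queue=[T2,T3] holders={T1}
Step 4: signal(T1) -> count=0 queue=[T3] holders={T2}
Step 5: wait(T4) -> count=0 queue=[T3,T4] holders={T2}
Step 6: wait(T1) -> count=0 queue=[T3,T4,T1] holders={T2}
Step 7: signal(T2) -> count=0 queue=[T4,T1] holders={T3}
Step 8: signal(T3) -> count=0 queue=[T1] holders={T4}
Step 9: wait(T2) -> count=0 queue=[T1,T2] holders={T4}
Step 10: wait(T3) -> count=0 queue=[T1,T2,T3] holders={T4}
Step 11: signal(T4) -> count=0 queue=[T2,T3] holders={T1}
Step 12: wait(T4) -> count=0 queue=[T2,T3,T4] holders={T1}
Step 13: signal(T1) -> count=0 queue=[T3,T4] holders={T2}
Final holders: {T2} -> T4 not in holders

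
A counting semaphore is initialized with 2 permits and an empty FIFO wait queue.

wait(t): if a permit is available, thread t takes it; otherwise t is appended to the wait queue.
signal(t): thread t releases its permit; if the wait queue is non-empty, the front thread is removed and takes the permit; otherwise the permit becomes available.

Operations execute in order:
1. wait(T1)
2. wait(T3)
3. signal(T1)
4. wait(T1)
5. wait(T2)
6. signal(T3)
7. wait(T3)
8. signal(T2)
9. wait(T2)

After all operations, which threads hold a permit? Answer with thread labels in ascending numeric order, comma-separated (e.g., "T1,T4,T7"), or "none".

Step 1: wait(T1) -> count=1 queue=[] holders={T1}
Step 2: wait(T3) -> count=0 queue=[] holders={T1,T3}
Step 3: signal(T1) -> count=1 queue=[] holders={T3}
Step 4: wait(T1) -> count=0 queue=[] holders={T1,T3}
Step 5: wait(T2) -> count=0 queue=[T2] holders={T1,T3}
Step 6: signal(T3) -> count=0 queue=[] holders={T1,T2}
Step 7: wait(T3) -> count=0 queue=[T3] holders={T1,T2}
Step 8: signal(T2) -> count=0 queue=[] holders={T1,T3}
Step 9: wait(T2) -> count=0 queue=[T2] holders={T1,T3}
Final holders: T1,T3

Answer: T1,T3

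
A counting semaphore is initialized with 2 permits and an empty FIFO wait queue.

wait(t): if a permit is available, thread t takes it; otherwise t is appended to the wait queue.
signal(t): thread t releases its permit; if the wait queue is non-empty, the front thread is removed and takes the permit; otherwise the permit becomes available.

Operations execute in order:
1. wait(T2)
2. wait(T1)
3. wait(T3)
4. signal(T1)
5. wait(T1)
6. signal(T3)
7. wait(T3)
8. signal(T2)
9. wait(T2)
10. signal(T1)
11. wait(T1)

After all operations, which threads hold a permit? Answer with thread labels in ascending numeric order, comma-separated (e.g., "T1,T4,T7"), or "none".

Answer: T2,T3

Derivation:
Step 1: wait(T2) -> count=1 queue=[] holders={T2}
Step 2: wait(T1) -> count=0 queue=[] holders={T1,T2}
Step 3: wait(T3) -> count=0 queue=[T3] holders={T1,T2}
Step 4: signal(T1) -> count=0 queue=[] holders={T2,T3}
Step 5: wait(T1) -> count=0 queue=[T1] holders={T2,T3}
Step 6: signal(T3) -> count=0 queue=[] holders={T1,T2}
Step 7: wait(T3) -> count=0 queue=[T3] holders={T1,T2}
Step 8: signal(T2) -> count=0 queue=[] holders={T1,T3}
Step 9: wait(T2) -> count=0 queue=[T2] holders={T1,T3}
Step 10: signal(T1) -> count=0 queue=[] holders={T2,T3}
Step 11: wait(T1) -> count=0 queue=[T1] holders={T2,T3}
Final holders: T2,T3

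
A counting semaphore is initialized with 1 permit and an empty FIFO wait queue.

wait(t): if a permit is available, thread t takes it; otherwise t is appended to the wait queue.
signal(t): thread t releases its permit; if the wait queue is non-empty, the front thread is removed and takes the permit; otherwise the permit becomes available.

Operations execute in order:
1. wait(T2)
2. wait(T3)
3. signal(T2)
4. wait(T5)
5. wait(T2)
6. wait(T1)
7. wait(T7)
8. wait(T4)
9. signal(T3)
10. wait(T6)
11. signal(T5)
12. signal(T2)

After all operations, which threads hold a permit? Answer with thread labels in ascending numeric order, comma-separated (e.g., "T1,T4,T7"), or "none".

Step 1: wait(T2) -> count=0 queue=[] holders={T2}
Step 2: wait(T3) -> count=0 queue=[T3] holders={T2}
Step 3: signal(T2) -> count=0 queue=[] holders={T3}
Step 4: wait(T5) -> count=0 queue=[T5] holders={T3}
Step 5: wait(T2) -> count=0 queue=[T5,T2] holders={T3}
Step 6: wait(T1) -> count=0 queue=[T5,T2,T1] holders={T3}
Step 7: wait(T7) -> count=0 queue=[T5,T2,T1,T7] holders={T3}
Step 8: wait(T4) -> count=0 queue=[T5,T2,T1,T7,T4] holders={T3}
Step 9: signal(T3) -> count=0 queue=[T2,T1,T7,T4] holders={T5}
Step 10: wait(T6) -> count=0 queue=[T2,T1,T7,T4,T6] holders={T5}
Step 11: signal(T5) -> count=0 queue=[T1,T7,T4,T6] holders={T2}
Step 12: signal(T2) -> count=0 queue=[T7,T4,T6] holders={T1}
Final holders: T1

Answer: T1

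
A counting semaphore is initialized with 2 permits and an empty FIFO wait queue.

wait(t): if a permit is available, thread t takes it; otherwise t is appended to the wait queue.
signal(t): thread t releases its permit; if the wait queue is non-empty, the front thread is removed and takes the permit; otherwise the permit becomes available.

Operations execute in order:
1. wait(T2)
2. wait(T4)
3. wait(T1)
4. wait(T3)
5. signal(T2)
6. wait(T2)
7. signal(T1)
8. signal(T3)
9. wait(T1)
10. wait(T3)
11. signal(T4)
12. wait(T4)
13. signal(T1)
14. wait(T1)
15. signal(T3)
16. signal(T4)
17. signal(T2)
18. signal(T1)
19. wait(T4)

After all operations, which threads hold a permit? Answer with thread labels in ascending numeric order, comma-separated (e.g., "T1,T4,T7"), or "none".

Answer: T4

Derivation:
Step 1: wait(T2) -> count=1 queue=[] holders={T2}
Step 2: wait(T4) -> count=0 queue=[] holders={T2,T4}
Step 3: wait(T1) -> count=0 queue=[T1] holders={T2,T4}
Step 4: wait(T3) -> count=0 queue=[T1,T3] holders={T2,T4}
Step 5: signal(T2) -> count=0 queue=[T3] holders={T1,T4}
Step 6: wait(T2) -> count=0 queue=[T3,T2] holders={T1,T4}
Step 7: signal(T1) -> count=0 queue=[T2] holders={T3,T4}
Step 8: signal(T3) -> count=0 queue=[] holders={T2,T4}
Step 9: wait(T1) -> count=0 queue=[T1] holders={T2,T4}
Step 10: wait(T3) -> count=0 queue=[T1,T3] holders={T2,T4}
Step 11: signal(T4) -> count=0 queue=[T3] holders={T1,T2}
Step 12: wait(T4) -> count=0 queue=[T3,T4] holders={T1,T2}
Step 13: signal(T1) -> count=0 queue=[T4] holders={T2,T3}
Step 14: wait(T1) -> count=0 queue=[T4,T1] holders={T2,T3}
Step 15: signal(T3) -> count=0 queue=[T1] holders={T2,T4}
Step 16: signal(T4) -> count=0 queue=[] holders={T1,T2}
Step 17: signal(T2) -> count=1 queue=[] holders={T1}
Step 18: signal(T1) -> count=2 queue=[] holders={none}
Step 19: wait(T4) -> count=1 queue=[] holders={T4}
Final holders: T4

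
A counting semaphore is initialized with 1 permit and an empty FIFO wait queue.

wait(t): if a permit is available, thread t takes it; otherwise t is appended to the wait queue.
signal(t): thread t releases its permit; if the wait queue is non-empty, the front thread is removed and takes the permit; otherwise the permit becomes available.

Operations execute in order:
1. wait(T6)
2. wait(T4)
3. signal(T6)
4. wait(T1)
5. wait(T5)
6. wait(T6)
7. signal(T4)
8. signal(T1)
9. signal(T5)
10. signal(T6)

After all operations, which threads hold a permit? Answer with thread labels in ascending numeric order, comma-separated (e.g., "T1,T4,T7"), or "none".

Step 1: wait(T6) -> count=0 queue=[] holders={T6}
Step 2: wait(T4) -> count=0 queue=[T4] holders={T6}
Step 3: signal(T6) -> count=0 queue=[] holders={T4}
Step 4: wait(T1) -> count=0 queue=[T1] holders={T4}
Step 5: wait(T5) -> count=0 queue=[T1,T5] holders={T4}
Step 6: wait(T6) -> count=0 queue=[T1,T5,T6] holders={T4}
Step 7: signal(T4) -> count=0 queue=[T5,T6] holders={T1}
Step 8: signal(T1) -> count=0 queue=[T6] holders={T5}
Step 9: signal(T5) -> count=0 queue=[] holders={T6}
Step 10: signal(T6) -> count=1 queue=[] holders={none}
Final holders: none

Answer: none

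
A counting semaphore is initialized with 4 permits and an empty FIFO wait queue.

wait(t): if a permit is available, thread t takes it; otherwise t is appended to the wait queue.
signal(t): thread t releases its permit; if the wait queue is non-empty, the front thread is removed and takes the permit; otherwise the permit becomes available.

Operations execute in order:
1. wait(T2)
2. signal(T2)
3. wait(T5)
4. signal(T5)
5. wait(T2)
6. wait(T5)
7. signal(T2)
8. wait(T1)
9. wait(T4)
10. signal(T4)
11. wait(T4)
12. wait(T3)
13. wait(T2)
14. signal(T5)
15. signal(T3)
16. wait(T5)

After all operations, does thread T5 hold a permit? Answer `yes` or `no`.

Answer: yes

Derivation:
Step 1: wait(T2) -> count=3 queue=[] holders={T2}
Step 2: signal(T2) -> count=4 queue=[] holders={none}
Step 3: wait(T5) -> count=3 queue=[] holders={T5}
Step 4: signal(T5) -> count=4 queue=[] holders={none}
Step 5: wait(T2) -> count=3 queue=[] holders={T2}
Step 6: wait(T5) -> count=2 queue=[] holders={T2,T5}
Step 7: signal(T2) -> count=3 queue=[] holders={T5}
Step 8: wait(T1) -> count=2 queue=[] holders={T1,T5}
Step 9: wait(T4) -> count=1 queue=[] holders={T1,T4,T5}
Step 10: signal(T4) -> count=2 queue=[] holders={T1,T5}
Step 11: wait(T4) -> count=1 queue=[] holders={T1,T4,T5}
Step 12: wait(T3) -> count=0 queue=[] holders={T1,T3,T4,T5}
Step 13: wait(T2) -> count=0 queue=[T2] holders={T1,T3,T4,T5}
Step 14: signal(T5) -> count=0 queue=[] holders={T1,T2,T3,T4}
Step 15: signal(T3) -> count=1 queue=[] holders={T1,T2,T4}
Step 16: wait(T5) -> count=0 queue=[] holders={T1,T2,T4,T5}
Final holders: {T1,T2,T4,T5} -> T5 in holders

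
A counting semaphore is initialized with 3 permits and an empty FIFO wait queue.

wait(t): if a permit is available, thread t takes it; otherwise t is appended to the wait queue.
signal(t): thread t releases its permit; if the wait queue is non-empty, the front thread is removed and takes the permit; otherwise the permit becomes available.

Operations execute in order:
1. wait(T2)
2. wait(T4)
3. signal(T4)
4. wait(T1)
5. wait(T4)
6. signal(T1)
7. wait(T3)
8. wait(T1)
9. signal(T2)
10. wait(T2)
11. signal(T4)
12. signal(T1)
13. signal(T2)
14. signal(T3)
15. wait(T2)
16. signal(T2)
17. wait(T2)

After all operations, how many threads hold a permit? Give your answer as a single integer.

Step 1: wait(T2) -> count=2 queue=[] holders={T2}
Step 2: wait(T4) -> count=1 queue=[] holders={T2,T4}
Step 3: signal(T4) -> count=2 queue=[] holders={T2}
Step 4: wait(T1) -> count=1 queue=[] holders={T1,T2}
Step 5: wait(T4) -> count=0 queue=[] holders={T1,T2,T4}
Step 6: signal(T1) -> count=1 queue=[] holders={T2,T4}
Step 7: wait(T3) -> count=0 queue=[] holders={T2,T3,T4}
Step 8: wait(T1) -> count=0 queue=[T1] holders={T2,T3,T4}
Step 9: signal(T2) -> count=0 queue=[] holders={T1,T3,T4}
Step 10: wait(T2) -> count=0 queue=[T2] holders={T1,T3,T4}
Step 11: signal(T4) -> count=0 queue=[] holders={T1,T2,T3}
Step 12: signal(T1) -> count=1 queue=[] holders={T2,T3}
Step 13: signal(T2) -> count=2 queue=[] holders={T3}
Step 14: signal(T3) -> count=3 queue=[] holders={none}
Step 15: wait(T2) -> count=2 queue=[] holders={T2}
Step 16: signal(T2) -> count=3 queue=[] holders={none}
Step 17: wait(T2) -> count=2 queue=[] holders={T2}
Final holders: {T2} -> 1 thread(s)

Answer: 1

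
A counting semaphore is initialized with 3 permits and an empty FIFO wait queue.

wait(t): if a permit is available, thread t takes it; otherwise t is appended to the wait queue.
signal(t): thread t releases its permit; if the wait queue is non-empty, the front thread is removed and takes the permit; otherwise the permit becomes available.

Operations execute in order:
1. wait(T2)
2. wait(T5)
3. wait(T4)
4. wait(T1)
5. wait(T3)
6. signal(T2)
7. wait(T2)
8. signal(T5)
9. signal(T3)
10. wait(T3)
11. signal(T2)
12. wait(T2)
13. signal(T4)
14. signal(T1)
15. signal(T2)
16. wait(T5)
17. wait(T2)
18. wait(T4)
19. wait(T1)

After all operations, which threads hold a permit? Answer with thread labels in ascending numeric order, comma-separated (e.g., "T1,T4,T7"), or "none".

Step 1: wait(T2) -> count=2 queue=[] holders={T2}
Step 2: wait(T5) -> count=1 queue=[] holders={T2,T5}
Step 3: wait(T4) -> count=0 queue=[] holders={T2,T4,T5}
Step 4: wait(T1) -> count=0 queue=[T1] holders={T2,T4,T5}
Step 5: wait(T3) -> count=0 queue=[T1,T3] holders={T2,T4,T5}
Step 6: signal(T2) -> count=0 queue=[T3] holders={T1,T4,T5}
Step 7: wait(T2) -> count=0 queue=[T3,T2] holders={T1,T4,T5}
Step 8: signal(T5) -> count=0 queue=[T2] holders={T1,T3,T4}
Step 9: signal(T3) -> count=0 queue=[] holders={T1,T2,T4}
Step 10: wait(T3) -> count=0 queue=[T3] holders={T1,T2,T4}
Step 11: signal(T2) -> count=0 queue=[] holders={T1,T3,T4}
Step 12: wait(T2) -> count=0 queue=[T2] holders={T1,T3,T4}
Step 13: signal(T4) -> count=0 queue=[] holders={T1,T2,T3}
Step 14: signal(T1) -> count=1 queue=[] holders={T2,T3}
Step 15: signal(T2) -> count=2 queue=[] holders={T3}
Step 16: wait(T5) -> count=1 queue=[] holders={T3,T5}
Step 17: wait(T2) -> count=0 queue=[] holders={T2,T3,T5}
Step 18: wait(T4) -> count=0 queue=[T4] holders={T2,T3,T5}
Step 19: wait(T1) -> count=0 queue=[T4,T1] holders={T2,T3,T5}
Final holders: T2,T3,T5

Answer: T2,T3,T5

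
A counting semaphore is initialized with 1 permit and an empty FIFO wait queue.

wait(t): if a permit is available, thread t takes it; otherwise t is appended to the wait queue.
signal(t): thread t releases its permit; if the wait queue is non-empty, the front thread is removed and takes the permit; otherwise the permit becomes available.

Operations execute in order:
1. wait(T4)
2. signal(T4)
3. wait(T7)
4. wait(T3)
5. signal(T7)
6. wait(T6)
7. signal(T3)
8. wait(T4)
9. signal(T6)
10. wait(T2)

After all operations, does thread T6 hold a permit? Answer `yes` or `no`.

Answer: no

Derivation:
Step 1: wait(T4) -> count=0 queue=[] holders={T4}
Step 2: signal(T4) -> count=1 queue=[] holders={none}
Step 3: wait(T7) -> count=0 queue=[] holders={T7}
Step 4: wait(T3) -> count=0 queue=[T3] holders={T7}
Step 5: signal(T7) -> count=0 queue=[] holders={T3}
Step 6: wait(T6) -> count=0 queue=[T6] holders={T3}
Step 7: signal(T3) -> count=0 queue=[] holders={T6}
Step 8: wait(T4) -> count=0 queue=[T4] holders={T6}
Step 9: signal(T6) -> count=0 queue=[] holders={T4}
Step 10: wait(T2) -> count=0 queue=[T2] holders={T4}
Final holders: {T4} -> T6 not in holders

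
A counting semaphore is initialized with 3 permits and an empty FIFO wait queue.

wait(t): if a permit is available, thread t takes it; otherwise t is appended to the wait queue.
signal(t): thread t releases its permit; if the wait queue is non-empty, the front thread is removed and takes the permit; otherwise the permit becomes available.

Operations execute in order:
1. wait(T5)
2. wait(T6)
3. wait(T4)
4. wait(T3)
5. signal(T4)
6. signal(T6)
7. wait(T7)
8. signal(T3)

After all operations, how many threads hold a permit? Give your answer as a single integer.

Step 1: wait(T5) -> count=2 queue=[] holders={T5}
Step 2: wait(T6) -> count=1 queue=[] holders={T5,T6}
Step 3: wait(T4) -> count=0 queue=[] holders={T4,T5,T6}
Step 4: wait(T3) -> count=0 queue=[T3] holders={T4,T5,T6}
Step 5: signal(T4) -> count=0 queue=[] holders={T3,T5,T6}
Step 6: signal(T6) -> count=1 queue=[] holders={T3,T5}
Step 7: wait(T7) -> count=0 queue=[] holders={T3,T5,T7}
Step 8: signal(T3) -> count=1 queue=[] holders={T5,T7}
Final holders: {T5,T7} -> 2 thread(s)

Answer: 2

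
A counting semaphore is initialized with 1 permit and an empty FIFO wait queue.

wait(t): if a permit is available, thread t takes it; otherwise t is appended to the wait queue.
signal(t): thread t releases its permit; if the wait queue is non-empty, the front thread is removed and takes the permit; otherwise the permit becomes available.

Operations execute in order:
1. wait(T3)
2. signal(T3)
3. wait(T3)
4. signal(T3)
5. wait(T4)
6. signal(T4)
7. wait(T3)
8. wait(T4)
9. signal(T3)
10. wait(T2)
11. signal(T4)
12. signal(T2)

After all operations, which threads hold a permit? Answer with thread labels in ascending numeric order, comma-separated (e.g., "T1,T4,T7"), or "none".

Answer: none

Derivation:
Step 1: wait(T3) -> count=0 queue=[] holders={T3}
Step 2: signal(T3) -> count=1 queue=[] holders={none}
Step 3: wait(T3) -> count=0 queue=[] holders={T3}
Step 4: signal(T3) -> count=1 queue=[] holders={none}
Step 5: wait(T4) -> count=0 queue=[] holders={T4}
Step 6: signal(T4) -> count=1 queue=[] holders={none}
Step 7: wait(T3) -> count=0 queue=[] holders={T3}
Step 8: wait(T4) -> count=0 queue=[T4] holders={T3}
Step 9: signal(T3) -> count=0 queue=[] holders={T4}
Step 10: wait(T2) -> count=0 queue=[T2] holders={T4}
Step 11: signal(T4) -> count=0 queue=[] holders={T2}
Step 12: signal(T2) -> count=1 queue=[] holders={none}
Final holders: none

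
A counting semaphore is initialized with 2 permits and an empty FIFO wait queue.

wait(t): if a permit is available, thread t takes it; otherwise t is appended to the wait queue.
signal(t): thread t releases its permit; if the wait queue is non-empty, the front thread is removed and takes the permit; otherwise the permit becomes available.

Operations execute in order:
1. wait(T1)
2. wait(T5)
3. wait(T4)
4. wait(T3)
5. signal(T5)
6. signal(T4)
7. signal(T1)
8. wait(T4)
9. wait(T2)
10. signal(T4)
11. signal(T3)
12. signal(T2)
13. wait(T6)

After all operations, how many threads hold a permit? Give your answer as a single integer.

Step 1: wait(T1) -> count=1 queue=[] holders={T1}
Step 2: wait(T5) -> count=0 queue=[] holders={T1,T5}
Step 3: wait(T4) -> count=0 queue=[T4] holders={T1,T5}
Step 4: wait(T3) -> count=0 queue=[T4,T3] holders={T1,T5}
Step 5: signal(T5) -> count=0 queue=[T3] holders={T1,T4}
Step 6: signal(T4) -> count=0 queue=[] holders={T1,T3}
Step 7: signal(T1) -> count=1 queue=[] holders={T3}
Step 8: wait(T4) -> count=0 queue=[] holders={T3,T4}
Step 9: wait(T2) -> count=0 queue=[T2] holders={T3,T4}
Step 10: signal(T4) -> count=0 queue=[] holders={T2,T3}
Step 11: signal(T3) -> count=1 queue=[] holders={T2}
Step 12: signal(T2) -> count=2 queue=[] holders={none}
Step 13: wait(T6) -> count=1 queue=[] holders={T6}
Final holders: {T6} -> 1 thread(s)

Answer: 1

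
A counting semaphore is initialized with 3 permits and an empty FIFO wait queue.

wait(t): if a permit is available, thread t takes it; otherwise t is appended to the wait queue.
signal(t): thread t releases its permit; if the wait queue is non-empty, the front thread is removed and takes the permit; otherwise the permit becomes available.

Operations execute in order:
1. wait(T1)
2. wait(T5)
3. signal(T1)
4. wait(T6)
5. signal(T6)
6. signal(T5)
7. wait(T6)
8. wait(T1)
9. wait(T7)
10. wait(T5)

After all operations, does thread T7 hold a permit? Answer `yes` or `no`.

Step 1: wait(T1) -> count=2 queue=[] holders={T1}
Step 2: wait(T5) -> count=1 queue=[] holders={T1,T5}
Step 3: signal(T1) -> count=2 queue=[] holders={T5}
Step 4: wait(T6) -> count=1 queue=[] holders={T5,T6}
Step 5: signal(T6) -> count=2 queue=[] holders={T5}
Step 6: signal(T5) -> count=3 queue=[] holders={none}
Step 7: wait(T6) -> count=2 queue=[] holders={T6}
Step 8: wait(T1) -> count=1 queue=[] holders={T1,T6}
Step 9: wait(T7) -> count=0 queue=[] holders={T1,T6,T7}
Step 10: wait(T5) -> count=0 queue=[T5] holders={T1,T6,T7}
Final holders: {T1,T6,T7} -> T7 in holders

Answer: yes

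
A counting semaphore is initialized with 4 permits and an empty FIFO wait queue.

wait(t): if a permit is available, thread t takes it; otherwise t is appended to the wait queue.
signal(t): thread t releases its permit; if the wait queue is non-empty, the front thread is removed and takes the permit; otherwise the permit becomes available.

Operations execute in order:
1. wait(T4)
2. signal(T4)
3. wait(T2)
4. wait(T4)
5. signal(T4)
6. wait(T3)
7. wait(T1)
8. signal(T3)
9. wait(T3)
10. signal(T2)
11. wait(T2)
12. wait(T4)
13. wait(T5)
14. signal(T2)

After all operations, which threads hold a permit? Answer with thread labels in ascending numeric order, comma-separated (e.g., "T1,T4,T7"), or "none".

Step 1: wait(T4) -> count=3 queue=[] holders={T4}
Step 2: signal(T4) -> count=4 queue=[] holders={none}
Step 3: wait(T2) -> count=3 queue=[] holders={T2}
Step 4: wait(T4) -> count=2 queue=[] holders={T2,T4}
Step 5: signal(T4) -> count=3 queue=[] holders={T2}
Step 6: wait(T3) -> count=2 queue=[] holders={T2,T3}
Step 7: wait(T1) -> count=1 queue=[] holders={T1,T2,T3}
Step 8: signal(T3) -> count=2 queue=[] holders={T1,T2}
Step 9: wait(T3) -> count=1 queue=[] holders={T1,T2,T3}
Step 10: signal(T2) -> count=2 queue=[] holders={T1,T3}
Step 11: wait(T2) -> count=1 queue=[] holders={T1,T2,T3}
Step 12: wait(T4) -> count=0 queue=[] holders={T1,T2,T3,T4}
Step 13: wait(T5) -> count=0 queue=[T5] holders={T1,T2,T3,T4}
Step 14: signal(T2) -> count=0 queue=[] holders={T1,T3,T4,T5}
Final holders: T1,T3,T4,T5

Answer: T1,T3,T4,T5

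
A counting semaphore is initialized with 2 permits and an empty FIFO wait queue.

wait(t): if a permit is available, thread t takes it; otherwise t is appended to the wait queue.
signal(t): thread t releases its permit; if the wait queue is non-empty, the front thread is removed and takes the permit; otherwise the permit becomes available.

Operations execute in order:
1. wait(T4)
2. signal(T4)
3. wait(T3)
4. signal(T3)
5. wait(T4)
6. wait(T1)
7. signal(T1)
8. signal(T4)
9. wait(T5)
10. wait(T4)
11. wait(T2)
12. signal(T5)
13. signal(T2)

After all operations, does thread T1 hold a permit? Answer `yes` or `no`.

Step 1: wait(T4) -> count=1 queue=[] holders={T4}
Step 2: signal(T4) -> count=2 queue=[] holders={none}
Step 3: wait(T3) -> count=1 queue=[] holders={T3}
Step 4: signal(T3) -> count=2 queue=[] holders={none}
Step 5: wait(T4) -> count=1 queue=[] holders={T4}
Step 6: wait(T1) -> count=0 queue=[] holders={T1,T4}
Step 7: signal(T1) -> count=1 queue=[] holders={T4}
Step 8: signal(T4) -> count=2 queue=[] holders={none}
Step 9: wait(T5) -> count=1 queue=[] holders={T5}
Step 10: wait(T4) -> count=0 queue=[] holders={T4,T5}
Step 11: wait(T2) -> count=0 queue=[T2] holders={T4,T5}
Step 12: signal(T5) -> count=0 queue=[] holders={T2,T4}
Step 13: signal(T2) -> count=1 queue=[] holders={T4}
Final holders: {T4} -> T1 not in holders

Answer: no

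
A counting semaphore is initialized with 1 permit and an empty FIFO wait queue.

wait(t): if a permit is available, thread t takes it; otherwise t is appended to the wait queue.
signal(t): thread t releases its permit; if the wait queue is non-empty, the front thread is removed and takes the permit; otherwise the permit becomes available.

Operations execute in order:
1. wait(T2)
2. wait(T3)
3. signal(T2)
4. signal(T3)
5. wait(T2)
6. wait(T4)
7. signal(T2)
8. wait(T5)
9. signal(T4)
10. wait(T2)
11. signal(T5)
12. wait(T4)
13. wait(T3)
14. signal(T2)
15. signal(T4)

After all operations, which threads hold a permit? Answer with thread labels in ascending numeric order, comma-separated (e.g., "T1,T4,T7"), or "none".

Answer: T3

Derivation:
Step 1: wait(T2) -> count=0 queue=[] holders={T2}
Step 2: wait(T3) -> count=0 queue=[T3] holders={T2}
Step 3: signal(T2) -> count=0 queue=[] holders={T3}
Step 4: signal(T3) -> count=1 queue=[] holders={none}
Step 5: wait(T2) -> count=0 queue=[] holders={T2}
Step 6: wait(T4) -> count=0 queue=[T4] holders={T2}
Step 7: signal(T2) -> count=0 queue=[] holders={T4}
Step 8: wait(T5) -> count=0 queue=[T5] holders={T4}
Step 9: signal(T4) -> count=0 queue=[] holders={T5}
Step 10: wait(T2) -> count=0 queue=[T2] holders={T5}
Step 11: signal(T5) -> count=0 queue=[] holders={T2}
Step 12: wait(T4) -> count=0 queue=[T4] holders={T2}
Step 13: wait(T3) -> count=0 queue=[T4,T3] holders={T2}
Step 14: signal(T2) -> count=0 queue=[T3] holders={T4}
Step 15: signal(T4) -> count=0 queue=[] holders={T3}
Final holders: T3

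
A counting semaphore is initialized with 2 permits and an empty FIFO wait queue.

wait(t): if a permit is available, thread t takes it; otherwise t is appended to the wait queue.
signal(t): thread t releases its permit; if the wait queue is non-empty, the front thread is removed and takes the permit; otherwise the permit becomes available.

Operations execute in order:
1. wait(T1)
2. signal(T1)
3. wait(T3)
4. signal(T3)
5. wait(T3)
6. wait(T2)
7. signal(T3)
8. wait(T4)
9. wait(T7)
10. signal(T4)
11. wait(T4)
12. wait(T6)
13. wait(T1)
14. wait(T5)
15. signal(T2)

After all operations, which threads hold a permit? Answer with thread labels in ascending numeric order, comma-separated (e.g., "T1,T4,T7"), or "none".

Answer: T4,T7

Derivation:
Step 1: wait(T1) -> count=1 queue=[] holders={T1}
Step 2: signal(T1) -> count=2 queue=[] holders={none}
Step 3: wait(T3) -> count=1 queue=[] holders={T3}
Step 4: signal(T3) -> count=2 queue=[] holders={none}
Step 5: wait(T3) -> count=1 queue=[] holders={T3}
Step 6: wait(T2) -> count=0 queue=[] holders={T2,T3}
Step 7: signal(T3) -> count=1 queue=[] holders={T2}
Step 8: wait(T4) -> count=0 queue=[] holders={T2,T4}
Step 9: wait(T7) -> count=0 queue=[T7] holders={T2,T4}
Step 10: signal(T4) -> count=0 queue=[] holders={T2,T7}
Step 11: wait(T4) -> count=0 queue=[T4] holders={T2,T7}
Step 12: wait(T6) -> count=0 queue=[T4,T6] holders={T2,T7}
Step 13: wait(T1) -> count=0 queue=[T4,T6,T1] holders={T2,T7}
Step 14: wait(T5) -> count=0 queue=[T4,T6,T1,T5] holders={T2,T7}
Step 15: signal(T2) -> count=0 queue=[T6,T1,T5] holders={T4,T7}
Final holders: T4,T7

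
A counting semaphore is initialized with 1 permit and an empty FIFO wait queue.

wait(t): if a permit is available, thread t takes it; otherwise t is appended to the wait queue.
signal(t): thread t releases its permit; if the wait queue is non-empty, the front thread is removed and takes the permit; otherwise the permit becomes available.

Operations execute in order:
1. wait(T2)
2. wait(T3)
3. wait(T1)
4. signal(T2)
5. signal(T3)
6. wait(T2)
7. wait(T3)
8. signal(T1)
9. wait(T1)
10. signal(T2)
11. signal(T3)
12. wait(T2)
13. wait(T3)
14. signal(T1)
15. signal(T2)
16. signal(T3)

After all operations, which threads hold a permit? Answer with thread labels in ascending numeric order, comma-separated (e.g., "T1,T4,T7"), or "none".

Step 1: wait(T2) -> count=0 queue=[] holders={T2}
Step 2: wait(T3) -> count=0 queue=[T3] holders={T2}
Step 3: wait(T1) -> count=0 queue=[T3,T1] holders={T2}
Step 4: signal(T2) -> count=0 queue=[T1] holders={T3}
Step 5: signal(T3) -> count=0 queue=[] holders={T1}
Step 6: wait(T2) -> count=0 queue=[T2] holders={T1}
Step 7: wait(T3) -> count=0 queue=[T2,T3] holders={T1}
Step 8: signal(T1) -> count=0 queue=[T3] holders={T2}
Step 9: wait(T1) -> count=0 queue=[T3,T1] holders={T2}
Step 10: signal(T2) -> count=0 queue=[T1] holders={T3}
Step 11: signal(T3) -> count=0 queue=[] holders={T1}
Step 12: wait(T2) -> count=0 queue=[T2] holders={T1}
Step 13: wait(T3) -> count=0 queue=[T2,T3] holders={T1}
Step 14: signal(T1) -> count=0 queue=[T3] holders={T2}
Step 15: signal(T2) -> count=0 queue=[] holders={T3}
Step 16: signal(T3) -> count=1 queue=[] holders={none}
Final holders: none

Answer: none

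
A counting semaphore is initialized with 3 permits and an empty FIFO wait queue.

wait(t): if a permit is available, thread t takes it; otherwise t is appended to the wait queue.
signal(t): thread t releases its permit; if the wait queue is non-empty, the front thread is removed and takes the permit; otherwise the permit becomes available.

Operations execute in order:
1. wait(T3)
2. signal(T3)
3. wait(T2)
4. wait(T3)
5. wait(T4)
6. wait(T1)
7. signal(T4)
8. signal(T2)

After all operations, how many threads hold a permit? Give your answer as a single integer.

Answer: 2

Derivation:
Step 1: wait(T3) -> count=2 queue=[] holders={T3}
Step 2: signal(T3) -> count=3 queue=[] holders={none}
Step 3: wait(T2) -> count=2 queue=[] holders={T2}
Step 4: wait(T3) -> count=1 queue=[] holders={T2,T3}
Step 5: wait(T4) -> count=0 queue=[] holders={T2,T3,T4}
Step 6: wait(T1) -> count=0 queue=[T1] holders={T2,T3,T4}
Step 7: signal(T4) -> count=0 queue=[] holders={T1,T2,T3}
Step 8: signal(T2) -> count=1 queue=[] holders={T1,T3}
Final holders: {T1,T3} -> 2 thread(s)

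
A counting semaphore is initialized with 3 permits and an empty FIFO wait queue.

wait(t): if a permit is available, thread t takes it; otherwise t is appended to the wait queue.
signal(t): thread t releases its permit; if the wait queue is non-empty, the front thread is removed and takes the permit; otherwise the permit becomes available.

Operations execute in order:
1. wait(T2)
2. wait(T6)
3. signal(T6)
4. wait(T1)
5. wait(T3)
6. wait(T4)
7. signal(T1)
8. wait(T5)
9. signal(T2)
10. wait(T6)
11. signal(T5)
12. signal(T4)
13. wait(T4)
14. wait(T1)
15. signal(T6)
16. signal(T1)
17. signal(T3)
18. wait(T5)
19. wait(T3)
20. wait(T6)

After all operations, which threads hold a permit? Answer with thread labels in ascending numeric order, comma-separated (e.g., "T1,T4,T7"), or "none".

Answer: T3,T4,T5

Derivation:
Step 1: wait(T2) -> count=2 queue=[] holders={T2}
Step 2: wait(T6) -> count=1 queue=[] holders={T2,T6}
Step 3: signal(T6) -> count=2 queue=[] holders={T2}
Step 4: wait(T1) -> count=1 queue=[] holders={T1,T2}
Step 5: wait(T3) -> count=0 queue=[] holders={T1,T2,T3}
Step 6: wait(T4) -> count=0 queue=[T4] holders={T1,T2,T3}
Step 7: signal(T1) -> count=0 queue=[] holders={T2,T3,T4}
Step 8: wait(T5) -> count=0 queue=[T5] holders={T2,T3,T4}
Step 9: signal(T2) -> count=0 queue=[] holders={T3,T4,T5}
Step 10: wait(T6) -> count=0 queue=[T6] holders={T3,T4,T5}
Step 11: signal(T5) -> count=0 queue=[] holders={T3,T4,T6}
Step 12: signal(T4) -> count=1 queue=[] holders={T3,T6}
Step 13: wait(T4) -> count=0 queue=[] holders={T3,T4,T6}
Step 14: wait(T1) -> count=0 queue=[T1] holders={T3,T4,T6}
Step 15: signal(T6) -> count=0 queue=[] holders={T1,T3,T4}
Step 16: signal(T1) -> count=1 queue=[] holders={T3,T4}
Step 17: signal(T3) -> count=2 queue=[] holders={T4}
Step 18: wait(T5) -> count=1 queue=[] holders={T4,T5}
Step 19: wait(T3) -> count=0 queue=[] holders={T3,T4,T5}
Step 20: wait(T6) -> count=0 queue=[T6] holders={T3,T4,T5}
Final holders: T3,T4,T5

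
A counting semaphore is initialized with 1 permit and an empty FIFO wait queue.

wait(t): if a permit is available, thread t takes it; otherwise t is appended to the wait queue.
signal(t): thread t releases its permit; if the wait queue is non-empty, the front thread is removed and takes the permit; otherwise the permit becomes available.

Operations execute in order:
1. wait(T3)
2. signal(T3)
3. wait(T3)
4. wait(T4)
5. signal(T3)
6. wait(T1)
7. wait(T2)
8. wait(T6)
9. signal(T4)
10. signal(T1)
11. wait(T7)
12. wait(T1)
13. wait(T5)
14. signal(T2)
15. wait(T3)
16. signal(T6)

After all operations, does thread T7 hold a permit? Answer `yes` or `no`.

Step 1: wait(T3) -> count=0 queue=[] holders={T3}
Step 2: signal(T3) -> count=1 queue=[] holders={none}
Step 3: wait(T3) -> count=0 queue=[] holders={T3}
Step 4: wait(T4) -> count=0 queue=[T4] holders={T3}
Step 5: signal(T3) -> count=0 queue=[] holders={T4}
Step 6: wait(T1) -> count=0 queue=[T1] holders={T4}
Step 7: wait(T2) -> count=0 queue=[T1,T2] holders={T4}
Step 8: wait(T6) -> count=0 queue=[T1,T2,T6] holders={T4}
Step 9: signal(T4) -> count=0 queue=[T2,T6] holders={T1}
Step 10: signal(T1) -> count=0 queue=[T6] holders={T2}
Step 11: wait(T7) -> count=0 queue=[T6,T7] holders={T2}
Step 12: wait(T1) -> count=0 queue=[T6,T7,T1] holders={T2}
Step 13: wait(T5) -> count=0 queue=[T6,T7,T1,T5] holders={T2}
Step 14: signal(T2) -> count=0 queue=[T7,T1,T5] holders={T6}
Step 15: wait(T3) -> count=0 queue=[T7,T1,T5,T3] holders={T6}
Step 16: signal(T6) -> count=0 queue=[T1,T5,T3] holders={T7}
Final holders: {T7} -> T7 in holders

Answer: yes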